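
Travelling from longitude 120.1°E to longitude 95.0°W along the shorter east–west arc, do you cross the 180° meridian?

Naïve |-95.0 − 120.1| = 215.1° > 180°, so the shorter arc goes the other way round — across 180°.
Signed shortest Δλ = ((-95.0 − 120.1 + 180) mod 360) − 180 = 144.9°.
Going east by 144.9° from +120.1° passes through 180° before reaching -95.0°.

Yes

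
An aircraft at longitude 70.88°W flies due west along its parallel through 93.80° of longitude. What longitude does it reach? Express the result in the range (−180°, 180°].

164.68°W

Start at -70.88°; shift −93.80° → -164.68°.
-164.68° already lies in (−180°, 180°].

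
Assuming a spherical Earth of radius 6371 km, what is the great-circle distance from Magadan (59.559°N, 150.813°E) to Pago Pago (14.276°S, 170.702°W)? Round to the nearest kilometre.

Δλ = -170.702 − 150.813 = -321.515°; wrapped into (−180°, 180°]: 38.485°.
Δφ = -14.276 − 59.559 = -73.835°.
a = sin²(Δφ/2) + cos φ₁ · cos φ₂ · sin²(Δλ/2) = 0.414128.
c = 2·atan2(√a, √(1−a)) = 1.39820 rad → d = 6371·c ≈ 8907.91 km.

8908 km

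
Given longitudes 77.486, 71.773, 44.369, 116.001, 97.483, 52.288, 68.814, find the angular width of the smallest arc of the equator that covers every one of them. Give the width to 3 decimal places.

Sort the longitudes: +44.369°, +52.288°, +68.814°, +71.773°, +77.486°, +97.483°, +116.001°.
Eastward gaps between consecutive values (wrapping around): 7.919°, 16.526°, 2.959°, 5.713°, 19.997°, 18.518°, 288.368°.
Largest gap = 288.368° ⇒ minimal covering band is its complement: 360° − 288.368° = 71.632°.
Band runs from +44.369° eastward to +116.001°.

71.632°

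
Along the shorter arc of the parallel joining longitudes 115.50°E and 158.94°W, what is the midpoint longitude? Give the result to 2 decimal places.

158.28°E

Signed shortest Δλ from +115.50° to -158.94° is +85.56°.
Midpoint longitude = +115.50° + (+85.56°)/2 = +115.50° + 42.78° = +158.28°.
(The naïve average (+115.50 + -158.94)/2 = -21.72° is on the wrong side of the globe.)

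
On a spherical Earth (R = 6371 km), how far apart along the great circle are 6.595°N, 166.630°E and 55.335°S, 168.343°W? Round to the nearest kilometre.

Δλ = -168.343 − 166.630 = -334.973°; wrapped into (−180°, 180°]: 25.027°.
Δφ = -55.335 − 6.595 = -61.930°.
a = sin²(Δφ/2) + cos φ₁ · cos φ₂ · sin²(Δλ/2) = 0.291250.
c = 2·atan2(√a, √(1−a)) = 1.14010 rad → d = 6371·c ≈ 7263.60 km.

7264 km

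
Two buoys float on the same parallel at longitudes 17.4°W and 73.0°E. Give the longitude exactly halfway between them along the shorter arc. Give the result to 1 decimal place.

27.8°E

Signed shortest Δλ from -17.4° to +73.0° is +90.4°.
Midpoint longitude = -17.4° + (+90.4°)/2 = -17.4° + 45.2° = +27.8°.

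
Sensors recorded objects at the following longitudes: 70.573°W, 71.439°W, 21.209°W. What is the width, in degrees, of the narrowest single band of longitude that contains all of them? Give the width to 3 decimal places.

50.230°

Sort the longitudes: -71.439°, -70.573°, -21.209°.
Eastward gaps between consecutive values (wrapping around): 0.866°, 49.364°, 309.770°.
Largest gap = 309.770° ⇒ minimal covering band is its complement: 360° − 309.770° = 50.230°.
Band runs from -71.439° eastward to -21.209°.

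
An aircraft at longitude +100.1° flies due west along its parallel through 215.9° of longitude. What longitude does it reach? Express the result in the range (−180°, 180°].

-115.8°

Start at +100.1°; shift −215.9° → -115.8°.
-115.8° already lies in (−180°, 180°].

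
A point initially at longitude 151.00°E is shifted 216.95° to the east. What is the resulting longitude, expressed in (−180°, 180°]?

7.95°E

Start at +151.00°; shift +216.95° → +367.95°.
+367.95° lies outside (−180°, 180°]; subtract 360° → +7.95°.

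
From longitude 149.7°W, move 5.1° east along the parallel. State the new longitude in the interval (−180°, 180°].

Start at -149.7°; shift +5.1° → -144.6°.
-144.6° already lies in (−180°, 180°].

144.6°W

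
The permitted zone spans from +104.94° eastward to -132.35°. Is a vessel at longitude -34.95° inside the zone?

No

Band width going east from +104.94° to -132.35°: ((-132.35 − 104.94) mod 360) = 122.71°.
Offset of -34.95° east of the west edge: ((-34.95 − 104.94) mod 360) = 220.11°.
220.11° > 122.71° ⇒ outside.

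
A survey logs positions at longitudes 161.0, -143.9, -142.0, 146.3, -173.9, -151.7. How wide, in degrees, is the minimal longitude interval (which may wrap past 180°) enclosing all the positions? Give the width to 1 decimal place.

Sort the longitudes: -173.9°, -151.7°, -143.9°, -142.0°, +146.3°, +161.0°.
Eastward gaps between consecutive values (wrapping around): 22.2°, 7.8°, 1.9°, 288.3°, 14.7°, 25.1°.
Largest gap = 288.3° ⇒ minimal covering band is its complement: 360° − 288.3° = 71.7°.
Band runs from +146.3° eastward to -142.0°, crossing the antimeridian.

71.7°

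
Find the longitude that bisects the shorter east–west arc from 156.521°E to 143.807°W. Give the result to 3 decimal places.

173.643°W

Signed shortest Δλ from +156.521° to -143.807° is +59.672°.
Midpoint longitude = +156.521° + (+59.672°)/2 = +156.521° + 29.836° = +186.357°.
Normalise into (−180°, 180°]: -173.643°.
(The naïve average (+156.521 + -143.807)/2 = 6.357° is on the wrong side of the globe.)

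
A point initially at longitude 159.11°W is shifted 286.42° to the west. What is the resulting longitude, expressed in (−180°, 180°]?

Start at -159.11°; shift −286.42° → -445.53°.
-445.53° lies outside (−180°, 180°]; add 360° → -85.53°.

85.53°W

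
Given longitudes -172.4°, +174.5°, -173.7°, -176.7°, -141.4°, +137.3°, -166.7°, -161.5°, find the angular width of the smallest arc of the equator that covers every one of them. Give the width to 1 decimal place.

81.3°

Sort the longitudes: -176.7°, -173.7°, -172.4°, -166.7°, -161.5°, -141.4°, +137.3°, +174.5°.
Eastward gaps between consecutive values (wrapping around): 3.0°, 1.3°, 5.7°, 5.2°, 20.1°, 278.7°, 37.2°, 8.8°.
Largest gap = 278.7° ⇒ minimal covering band is its complement: 360° − 278.7° = 81.3°.
Band runs from +137.3° eastward to -141.4°, crossing the antimeridian.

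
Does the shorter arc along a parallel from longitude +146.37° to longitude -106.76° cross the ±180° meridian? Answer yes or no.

Yes

Naïve |-106.76 − 146.37| = 253.13° > 180°, so the shorter arc goes the other way round — across 180°.
Signed shortest Δλ = ((-106.76 − 146.37 + 180) mod 360) − 180 = 106.87°.
Going east by 106.87° from +146.37° passes through 180° before reaching -106.76°.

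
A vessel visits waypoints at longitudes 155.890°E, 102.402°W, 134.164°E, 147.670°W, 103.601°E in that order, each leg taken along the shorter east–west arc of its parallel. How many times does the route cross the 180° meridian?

Leg 1: +155.890° → -102.402°, shortest Δλ = 101.708° (east) — crosses 180°.
Leg 2: -102.402° → +134.164°, shortest Δλ = -123.434° (west) — crosses 180°.
Leg 3: +134.164° → -147.670°, shortest Δλ = 78.166° (east) — crosses 180°.
Leg 4: -147.670° → +103.601°, shortest Δλ = -108.729° (west) — crosses 180°.
Total crossings: 4.

4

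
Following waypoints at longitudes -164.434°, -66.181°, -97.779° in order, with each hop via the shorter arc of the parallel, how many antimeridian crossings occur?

Leg 1: -164.434° → -66.181°, shortest Δλ = 98.253° (east) — does not cross 180°.
Leg 2: -66.181° → -97.779°, shortest Δλ = -31.598° (west) — does not cross 180°.
Total crossings: 0.

0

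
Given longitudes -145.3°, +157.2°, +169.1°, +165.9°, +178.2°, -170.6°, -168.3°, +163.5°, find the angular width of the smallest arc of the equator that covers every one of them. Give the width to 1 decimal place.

Sort the longitudes: -170.6°, -168.3°, -145.3°, +157.2°, +163.5°, +165.9°, +169.1°, +178.2°.
Eastward gaps between consecutive values (wrapping around): 2.3°, 23.0°, 302.5°, 6.3°, 2.4°, 3.2°, 9.1°, 11.2°.
Largest gap = 302.5° ⇒ minimal covering band is its complement: 360° − 302.5° = 57.5°.
Band runs from +157.2° eastward to -145.3°, crossing the antimeridian.

57.5°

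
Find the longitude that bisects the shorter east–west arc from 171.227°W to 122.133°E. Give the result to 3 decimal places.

155.453°E

Signed shortest Δλ from -171.227° to +122.133° is -66.640°.
Midpoint longitude = -171.227° + (-66.640°)/2 = -171.227° − 33.320° = -204.547°.
Normalise into (−180°, 180°]: +155.453°.
(The naïve average (-171.227 + +122.133)/2 = -24.547° is on the wrong side of the globe.)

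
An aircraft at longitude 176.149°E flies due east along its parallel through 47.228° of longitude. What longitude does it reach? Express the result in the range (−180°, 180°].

136.623°W

Start at +176.149°; shift +47.228° → +223.377°.
+223.377° lies outside (−180°, 180°]; subtract 360° → -136.623°.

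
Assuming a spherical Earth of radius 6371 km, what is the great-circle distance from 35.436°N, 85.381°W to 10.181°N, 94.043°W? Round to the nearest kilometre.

Δλ = -94.043 − -85.381 = -8.662°.
Δφ = 10.181 − 35.436 = -25.255°.
a = sin²(Δφ/2) + cos φ₁ · cos φ₂ · sin²(Δλ/2) = 0.052364.
c = 2·atan2(√a, √(1−a)) = 0.46176 rad → d = 6371·c ≈ 2941.85 km.

2942 km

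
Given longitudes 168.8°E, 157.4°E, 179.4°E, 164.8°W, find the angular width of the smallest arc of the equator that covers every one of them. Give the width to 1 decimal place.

Sort the longitudes: -164.8°, +157.4°, +168.8°, +179.4°.
Eastward gaps between consecutive values (wrapping around): 322.2°, 11.4°, 10.6°, 15.8°.
Largest gap = 322.2° ⇒ minimal covering band is its complement: 360° − 322.2° = 37.8°.
Band runs from +157.4° eastward to -164.8°, crossing the antimeridian.

37.8°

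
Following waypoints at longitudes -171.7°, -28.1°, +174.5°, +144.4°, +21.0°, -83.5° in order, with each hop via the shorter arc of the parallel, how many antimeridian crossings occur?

Leg 1: -171.7° → -28.1°, shortest Δλ = 143.6° (east) — does not cross 180°.
Leg 2: -28.1° → +174.5°, shortest Δλ = -157.4° (west) — crosses 180°.
Leg 3: +174.5° → +144.4°, shortest Δλ = -30.1° (west) — does not cross 180°.
Leg 4: +144.4° → +21.0°, shortest Δλ = -123.4° (west) — does not cross 180°.
Leg 5: +21.0° → -83.5°, shortest Δλ = -104.5° (west) — does not cross 180°.
Total crossings: 1.

1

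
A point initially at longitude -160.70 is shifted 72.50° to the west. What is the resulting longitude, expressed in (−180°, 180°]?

Start at -160.70°; shift −72.50° → -233.20°.
-233.20° lies outside (−180°, 180°]; add 360° → +126.80°.

+126.80°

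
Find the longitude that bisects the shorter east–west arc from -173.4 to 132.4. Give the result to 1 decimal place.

Signed shortest Δλ from -173.4° to +132.4° is -54.2°.
Midpoint longitude = -173.4° + (-54.2°)/2 = -173.4° − 27.1° = -200.5°.
Normalise into (−180°, 180°]: +159.5°.
(The naïve average (-173.4 + +132.4)/2 = -20.5° is on the wrong side of the globe.)

+159.5°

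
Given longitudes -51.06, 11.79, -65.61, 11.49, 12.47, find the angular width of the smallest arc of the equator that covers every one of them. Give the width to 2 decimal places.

78.08°

Sort the longitudes: -65.61°, -51.06°, +11.49°, +11.79°, +12.47°.
Eastward gaps between consecutive values (wrapping around): 14.55°, 62.55°, 0.30°, 0.68°, 281.92°.
Largest gap = 281.92° ⇒ minimal covering band is its complement: 360° − 281.92° = 78.08°.
Band runs from -65.61° eastward to +12.47°.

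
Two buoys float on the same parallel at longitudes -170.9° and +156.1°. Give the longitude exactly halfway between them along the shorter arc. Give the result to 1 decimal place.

Signed shortest Δλ from -170.9° to +156.1° is -33.0°.
Midpoint longitude = -170.9° + (-33.0°)/2 = -170.9° − 16.5° = -187.4°.
Normalise into (−180°, 180°]: +172.6°.
(The naïve average (-170.9 + +156.1)/2 = -7.4° is on the wrong side of the globe.)

+172.6°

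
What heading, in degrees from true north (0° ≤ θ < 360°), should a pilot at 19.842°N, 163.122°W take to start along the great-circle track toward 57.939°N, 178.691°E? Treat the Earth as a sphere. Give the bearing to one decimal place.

Δλ = 178.691 − -163.122 = 341.813°; wrapped into (−180°, 180°]: -18.187°.
θ = atan2( sin Δλ · cos φ₂ , cos φ₁ · sin φ₂ − sin φ₁ · cos φ₂ · cos Δλ )
  = atan2(-0.16568, 0.62600) = -14.824° → normalised to [0°, 360°): 345.176°.

345.2°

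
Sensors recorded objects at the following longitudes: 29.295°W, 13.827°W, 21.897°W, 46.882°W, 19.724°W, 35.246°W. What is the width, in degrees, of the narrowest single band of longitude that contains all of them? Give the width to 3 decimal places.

33.055°

Sort the longitudes: -46.882°, -35.246°, -29.295°, -21.897°, -19.724°, -13.827°.
Eastward gaps between consecutive values (wrapping around): 11.636°, 5.951°, 7.398°, 2.173°, 5.897°, 326.945°.
Largest gap = 326.945° ⇒ minimal covering band is its complement: 360° − 326.945° = 33.055°.
Band runs from -46.882° eastward to -13.827°.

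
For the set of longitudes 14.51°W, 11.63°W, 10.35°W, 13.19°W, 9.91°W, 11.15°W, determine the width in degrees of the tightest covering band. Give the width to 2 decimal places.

4.60°

Sort the longitudes: -14.51°, -13.19°, -11.63°, -11.15°, -10.35°, -9.91°.
Eastward gaps between consecutive values (wrapping around): 1.32°, 1.56°, 0.48°, 0.80°, 0.44°, 355.40°.
Largest gap = 355.40° ⇒ minimal covering band is its complement: 360° − 355.40° = 4.60°.
Band runs from -14.51° eastward to -9.91°.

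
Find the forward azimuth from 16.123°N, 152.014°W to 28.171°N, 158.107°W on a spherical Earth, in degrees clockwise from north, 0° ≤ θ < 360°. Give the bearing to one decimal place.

336.0°

Δλ = -158.107 − -152.014 = -6.093°.
θ = atan2( sin Δλ · cos φ₂ , cos φ₁ · sin φ₂ − sin φ₁ · cos φ₂ · cos Δλ )
  = atan2(-0.09357, 0.21011) = -24.005° → normalised to [0°, 360°): 335.995°.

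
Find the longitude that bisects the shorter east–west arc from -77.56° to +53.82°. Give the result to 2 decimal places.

Signed shortest Δλ from -77.56° to +53.82° is +131.38°.
Midpoint longitude = -77.56° + (+131.38°)/2 = -77.56° + 65.69° = -11.87°.

-11.87°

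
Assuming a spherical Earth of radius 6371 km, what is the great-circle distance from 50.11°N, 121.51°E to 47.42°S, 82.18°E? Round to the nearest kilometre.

11482 km

Δλ = 82.18 − 121.51 = -39.33°.
Δφ = -47.42 − 50.11 = -97.53°.
a = sin²(Δφ/2) + cos φ₁ · cos φ₂ · sin²(Δλ/2) = 0.614663.
c = 2·atan2(√a, √(1−a)) = 1.80218 rad → d = 6371·c ≈ 11481.70 km.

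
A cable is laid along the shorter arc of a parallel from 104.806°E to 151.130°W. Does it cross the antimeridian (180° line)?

Naïve |-151.130 − 104.806| = 255.936° > 180°, so the shorter arc goes the other way round — across 180°.
Signed shortest Δλ = ((-151.130 − 104.806 + 180) mod 360) − 180 = 104.064°.
Going east by 104.064° from +104.806° passes through 180° before reaching -151.130°.

Yes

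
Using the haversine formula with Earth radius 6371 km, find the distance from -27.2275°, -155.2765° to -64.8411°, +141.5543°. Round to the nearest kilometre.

6028 km

Δλ = 141.5543 − -155.2765 = 296.8308°; wrapped into (−180°, 180°]: -63.1692°.
Δφ = -64.8411 − -27.2275 = -37.6136°.
a = sin²(Δφ/2) + cos φ₁ · cos φ₂ · sin²(Δλ/2) = 0.207628.
c = 2·atan2(√a, √(1−a)) = 0.94623 rad → d = 6371·c ≈ 6028.44 km.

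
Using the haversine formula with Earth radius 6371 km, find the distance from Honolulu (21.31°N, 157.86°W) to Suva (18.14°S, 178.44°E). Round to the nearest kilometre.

Δλ = 178.44 − -157.86 = 336.30°; wrapped into (−180°, 180°]: -23.70°.
Δφ = -18.14 − 21.31 = -39.45°.
a = sin²(Δφ/2) + cos φ₁ · cos φ₂ · sin²(Δλ/2) = 0.151243.
c = 2·atan2(√a, √(1−a)) = 0.79887 rad → d = 6371·c ≈ 5089.63 km.

5090 km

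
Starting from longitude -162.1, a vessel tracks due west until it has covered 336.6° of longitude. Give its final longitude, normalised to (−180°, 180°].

-138.7°

Start at -162.1°; shift −336.6° → -498.7°.
-498.7° lies outside (−180°, 180°]; add 360° → -138.7°.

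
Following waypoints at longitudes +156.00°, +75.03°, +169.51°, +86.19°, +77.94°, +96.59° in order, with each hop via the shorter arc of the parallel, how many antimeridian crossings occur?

Leg 1: +156.00° → +75.03°, shortest Δλ = -80.97° (west) — does not cross 180°.
Leg 2: +75.03° → +169.51°, shortest Δλ = 94.48° (east) — does not cross 180°.
Leg 3: +169.51° → +86.19°, shortest Δλ = -83.32° (west) — does not cross 180°.
Leg 4: +86.19° → +77.94°, shortest Δλ = -8.25° (west) — does not cross 180°.
Leg 5: +77.94° → +96.59°, shortest Δλ = 18.65° (east) — does not cross 180°.
Total crossings: 0.

0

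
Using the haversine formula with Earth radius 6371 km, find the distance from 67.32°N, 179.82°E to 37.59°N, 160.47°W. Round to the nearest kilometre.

Δλ = -160.47 − 179.82 = -340.29°; wrapped into (−180°, 180°]: 19.71°.
Δφ = 37.59 − 67.32 = -29.73°.
a = sin²(Δφ/2) + cos φ₁ · cos φ₂ · sin²(Δλ/2) = 0.074764.
c = 2·atan2(√a, √(1−a)) = 0.55392 rad → d = 6371·c ≈ 3529.00 km.

3529 km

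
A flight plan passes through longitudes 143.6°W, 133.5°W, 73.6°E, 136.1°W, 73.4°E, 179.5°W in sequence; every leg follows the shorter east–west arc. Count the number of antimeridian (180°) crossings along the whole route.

Leg 1: -143.6° → -133.5°, shortest Δλ = 10.1° (east) — does not cross 180°.
Leg 2: -133.5° → +73.6°, shortest Δλ = -152.9° (west) — crosses 180°.
Leg 3: +73.6° → -136.1°, shortest Δλ = 150.3° (east) — crosses 180°.
Leg 4: -136.1° → +73.4°, shortest Δλ = -150.5° (west) — crosses 180°.
Leg 5: +73.4° → -179.5°, shortest Δλ = 107.1° (east) — crosses 180°.
Total crossings: 4.

4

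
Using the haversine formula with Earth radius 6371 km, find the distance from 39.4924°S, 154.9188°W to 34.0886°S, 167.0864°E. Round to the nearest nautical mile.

1842 nmi

Δλ = 167.0864 − -154.9188 = 322.0052°; wrapped into (−180°, 180°]: -37.9948°.
Δφ = -34.0886 − -39.4924 = 5.4038°.
a = sin²(Δφ/2) + cos φ₁ · cos φ₂ · sin²(Δλ/2) = 0.069946.
c = 2·atan2(√a, √(1−a)) = 0.53532 rad → d = 6371·c ≈ 3410.50 km ≈ 1841.52 nmi.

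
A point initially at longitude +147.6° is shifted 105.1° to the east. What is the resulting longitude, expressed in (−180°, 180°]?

-107.3°

Start at +147.6°; shift +105.1° → +252.7°.
+252.7° lies outside (−180°, 180°]; subtract 360° → -107.3°.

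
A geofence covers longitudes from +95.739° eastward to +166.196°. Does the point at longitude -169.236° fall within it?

No

Band width going east from +95.739° to +166.196°: ((166.196 − 95.739) mod 360) = 70.457°.
Offset of -169.236° east of the west edge: ((-169.236 − 95.739) mod 360) = 95.025°.
95.025° > 70.457° ⇒ outside.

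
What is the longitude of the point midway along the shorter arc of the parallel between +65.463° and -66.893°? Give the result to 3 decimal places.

Signed shortest Δλ from +65.463° to -66.893° is -132.356°.
Midpoint longitude = +65.463° + (-132.356°)/2 = +65.463° − 66.178° = -0.715°.

-0.715°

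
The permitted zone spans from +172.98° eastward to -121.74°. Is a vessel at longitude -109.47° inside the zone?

Band width going east from +172.98° to -121.74°: ((-121.74 − 172.98) mod 360) = 65.28°.
Offset of -109.47° east of the west edge: ((-109.47 − 172.98) mod 360) = 77.55°.
77.55° > 65.28° ⇒ outside.

No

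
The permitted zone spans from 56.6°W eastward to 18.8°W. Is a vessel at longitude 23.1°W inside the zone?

Yes

Band width going east from -56.6° to -18.8°: ((-18.8 − -56.6) mod 360) = 37.8°.
Offset of -23.1° east of the west edge: ((-23.1 − -56.6) mod 360) = 33.5°.
33.5° ≤ 37.8° ⇒ inside.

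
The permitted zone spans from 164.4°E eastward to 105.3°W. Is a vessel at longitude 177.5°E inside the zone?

Band width going east from +164.4° to -105.3°: ((-105.3 − 164.4) mod 360) = 90.3°.
Offset of +177.5° east of the west edge: ((177.5 − 164.4) mod 360) = 13.1°.
13.1° ≤ 90.3° ⇒ inside.

Yes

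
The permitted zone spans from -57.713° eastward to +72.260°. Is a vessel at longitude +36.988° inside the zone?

Yes

Band width going east from -57.713° to +72.260°: ((72.260 − -57.713) mod 360) = 129.973°.
Offset of +36.988° east of the west edge: ((36.988 − -57.713) mod 360) = 94.701°.
94.701° ≤ 129.973° ⇒ inside.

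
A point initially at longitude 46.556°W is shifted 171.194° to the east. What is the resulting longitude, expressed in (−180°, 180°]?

Start at -46.556°; shift +171.194° → +124.638°.
+124.638° already lies in (−180°, 180°].

124.638°E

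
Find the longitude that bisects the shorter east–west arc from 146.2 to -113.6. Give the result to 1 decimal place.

Signed shortest Δλ from +146.2° to -113.6° is +100.2°.
Midpoint longitude = +146.2° + (+100.2°)/2 = +146.2° + 50.1° = +196.3°.
Normalise into (−180°, 180°]: -163.7°.
(The naïve average (+146.2 + -113.6)/2 = 16.3° is on the wrong side of the globe.)

-163.7°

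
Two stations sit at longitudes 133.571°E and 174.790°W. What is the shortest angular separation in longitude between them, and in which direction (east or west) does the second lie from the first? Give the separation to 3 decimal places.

51.639° east

Raw difference: -174.790 − 133.571 = -308.361°.
Normalise into (−180°, 180°]: -308.361° + 360° = 51.639°.
Positive ⇒ the second point lies to the east; separation 51.639°.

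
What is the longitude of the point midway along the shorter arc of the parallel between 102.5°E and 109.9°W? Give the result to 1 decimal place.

176.3°E

Signed shortest Δλ from +102.5° to -109.9° is +147.6°.
Midpoint longitude = +102.5° + (+147.6°)/2 = +102.5° + 73.8° = +176.3°.
(The naïve average (+102.5 + -109.9)/2 = -3.7° is on the wrong side of the globe.)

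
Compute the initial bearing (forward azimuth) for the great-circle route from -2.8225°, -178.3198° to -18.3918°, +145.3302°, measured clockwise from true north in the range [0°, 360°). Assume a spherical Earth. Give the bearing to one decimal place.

Δλ = 145.3302 − -178.3198 = 323.6500°; wrapped into (−180°, 180°]: -36.3500°.
θ = atan2( sin Δλ · cos φ₂ , cos φ₁ · sin φ₂ − sin φ₁ · cos φ₂ · cos Δλ )
  = atan2(-0.56244, -0.27750) = -116.261° → normalised to [0°, 360°): 243.739°.

243.7°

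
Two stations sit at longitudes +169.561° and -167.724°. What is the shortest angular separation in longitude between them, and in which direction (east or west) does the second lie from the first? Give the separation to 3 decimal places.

Raw difference: -167.724 − 169.561 = -337.285°.
Normalise into (−180°, 180°]: -337.285° + 360° = 22.715°.
Positive ⇒ the second point lies to the east; separation 22.715°.

22.715° east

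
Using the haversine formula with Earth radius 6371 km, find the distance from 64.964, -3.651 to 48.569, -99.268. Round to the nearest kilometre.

Δλ = -99.268 − -3.651 = -95.617°.
Δφ = 48.569 − 64.964 = -16.395°.
a = sin²(Δφ/2) + cos φ₁ · cos φ₂ · sin²(Δλ/2) = 0.174050.
c = 2·atan2(√a, √(1−a)) = 0.86071 rad → d = 6371·c ≈ 5483.59 km.

5484 km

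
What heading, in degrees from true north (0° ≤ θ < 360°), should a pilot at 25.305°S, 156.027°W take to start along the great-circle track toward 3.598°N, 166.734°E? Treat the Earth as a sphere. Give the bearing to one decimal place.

Δλ = 166.734 − -156.027 = 322.761°; wrapped into (−180°, 180°]: -37.239°.
θ = atan2( sin Δλ · cos φ₂ , cos φ₁ · sin φ₂ − sin φ₁ · cos φ₂ · cos Δλ )
  = atan2(-0.60395, 0.39635) = -56.724° → normalised to [0°, 360°): 303.276°.

303.3°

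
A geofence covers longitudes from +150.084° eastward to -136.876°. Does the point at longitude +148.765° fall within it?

Band width going east from +150.084° to -136.876°: ((-136.876 − 150.084) mod 360) = 73.040°.
Offset of +148.765° east of the west edge: ((148.765 − 150.084) mod 360) = 358.681°.
358.681° > 73.040° ⇒ outside.

No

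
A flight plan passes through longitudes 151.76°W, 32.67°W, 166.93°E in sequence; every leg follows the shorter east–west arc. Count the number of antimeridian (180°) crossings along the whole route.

1

Leg 1: -151.76° → -32.67°, shortest Δλ = 119.09° (east) — does not cross 180°.
Leg 2: -32.67° → +166.93°, shortest Δλ = -160.4° (west) — crosses 180°.
Total crossings: 1.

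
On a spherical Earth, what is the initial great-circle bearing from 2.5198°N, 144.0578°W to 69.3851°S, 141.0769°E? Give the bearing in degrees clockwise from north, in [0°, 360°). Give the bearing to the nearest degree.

Δλ = 141.0769 − -144.0578 = 285.1347°; wrapped into (−180°, 180°]: -74.8653°.
θ = atan2( sin Δλ · cos φ₂ , cos φ₁ · sin φ₂ − sin φ₁ · cos φ₂ · cos Δλ )
  = atan2(-0.33987, -0.93910) = -160.104° → normalised to [0°, 360°): 199.896°.

200°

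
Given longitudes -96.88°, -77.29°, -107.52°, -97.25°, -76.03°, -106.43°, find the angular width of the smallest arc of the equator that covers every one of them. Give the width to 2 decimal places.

31.49°

Sort the longitudes: -107.52°, -106.43°, -97.25°, -96.88°, -77.29°, -76.03°.
Eastward gaps between consecutive values (wrapping around): 1.09°, 9.18°, 0.37°, 19.59°, 1.26°, 328.51°.
Largest gap = 328.51° ⇒ minimal covering band is its complement: 360° − 328.51° = 31.49°.
Band runs from -107.52° eastward to -76.03°.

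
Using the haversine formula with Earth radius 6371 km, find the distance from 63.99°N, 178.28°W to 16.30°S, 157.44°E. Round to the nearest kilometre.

Δλ = 157.44 − -178.28 = 335.72°; wrapped into (−180°, 180°]: -24.28°.
Δφ = -16.30 − 63.99 = -80.29°.
a = sin²(Δφ/2) + cos φ₁ · cos φ₂ · sin²(Δλ/2) = 0.434284.
c = 2·atan2(√a, √(1−a)) = 1.43898 rad → d = 6371·c ≈ 9167.76 km.

9168 km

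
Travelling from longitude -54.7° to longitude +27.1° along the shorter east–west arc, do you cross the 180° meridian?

Signed shortest Δλ = ((27.1 − -54.7 + 180) mod 360) − 180 = 81.8°.
Going east by 81.8° from -54.7° reaches +27.1° without touching 180°.

No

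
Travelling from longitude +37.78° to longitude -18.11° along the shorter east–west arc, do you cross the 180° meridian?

No

Signed shortest Δλ = ((-18.11 − 37.78 + 180) mod 360) − 180 = -55.89°.
Going west by 55.89° from +37.78° reaches -18.11° without touching 180°.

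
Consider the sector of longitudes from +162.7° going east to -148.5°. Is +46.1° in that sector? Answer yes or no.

Band width going east from +162.7° to -148.5°: ((-148.5 − 162.7) mod 360) = 48.8°.
Offset of +46.1° east of the west edge: ((46.1 − 162.7) mod 360) = 243.4°.
243.4° > 48.8° ⇒ outside.

No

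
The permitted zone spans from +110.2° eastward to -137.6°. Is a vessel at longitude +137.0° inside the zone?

Yes

Band width going east from +110.2° to -137.6°: ((-137.6 − 110.2) mod 360) = 112.2°.
Offset of +137.0° east of the west edge: ((137.0 − 110.2) mod 360) = 26.8°.
26.8° ≤ 112.2° ⇒ inside.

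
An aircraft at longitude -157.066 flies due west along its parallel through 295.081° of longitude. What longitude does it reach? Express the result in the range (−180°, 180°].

Start at -157.066°; shift −295.081° → -452.147°.
-452.147° lies outside (−180°, 180°]; add 360° → -92.147°.

-92.147°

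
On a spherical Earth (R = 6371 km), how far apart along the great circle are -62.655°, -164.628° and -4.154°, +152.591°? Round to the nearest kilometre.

Δλ = 152.591 − -164.628 = 317.219°; wrapped into (−180°, 180°]: -42.781°.
Δφ = -4.154 − -62.655 = 58.501°.
a = sin²(Δφ/2) + cos φ₁ · cos φ₂ · sin²(Δλ/2) = 0.299701.
c = 2·atan2(√a, √(1−a)) = 1.15863 rad → d = 6371·c ≈ 7381.61 km.

7382 km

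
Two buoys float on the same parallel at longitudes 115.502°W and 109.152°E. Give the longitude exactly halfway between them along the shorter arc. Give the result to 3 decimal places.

Signed shortest Δλ from -115.502° to +109.152° is -135.346°.
Midpoint longitude = -115.502° + (-135.346°)/2 = -115.502° − 67.673° = -183.175°.
Normalise into (−180°, 180°]: +176.825°.
(The naïve average (-115.502 + +109.152)/2 = -3.175° is on the wrong side of the globe.)

176.825°E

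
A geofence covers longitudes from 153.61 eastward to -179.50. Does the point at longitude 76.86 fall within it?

Band width going east from +153.61° to -179.50°: ((-179.50 − 153.61) mod 360) = 26.89°.
Offset of +76.86° east of the west edge: ((76.86 − 153.61) mod 360) = 283.25°.
283.25° > 26.89° ⇒ outside.

No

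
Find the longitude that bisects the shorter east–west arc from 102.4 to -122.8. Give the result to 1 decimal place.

Signed shortest Δλ from +102.4° to -122.8° is +134.8°.
Midpoint longitude = +102.4° + (+134.8°)/2 = +102.4° + 67.4° = +169.8°.
(The naïve average (+102.4 + -122.8)/2 = -10.2° is on the wrong side of the globe.)

+169.8°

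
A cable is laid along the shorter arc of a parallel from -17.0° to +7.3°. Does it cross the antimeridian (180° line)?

Signed shortest Δλ = ((7.3 − -17.0 + 180) mod 360) − 180 = 24.3°.
Going east by 24.3° from -17.0° reaches +7.3° without touching 180°.

No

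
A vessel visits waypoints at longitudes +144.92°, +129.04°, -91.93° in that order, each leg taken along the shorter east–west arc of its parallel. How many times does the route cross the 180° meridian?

Leg 1: +144.92° → +129.04°, shortest Δλ = -15.88° (west) — does not cross 180°.
Leg 2: +129.04° → -91.93°, shortest Δλ = 139.03° (east) — crosses 180°.
Total crossings: 1.

1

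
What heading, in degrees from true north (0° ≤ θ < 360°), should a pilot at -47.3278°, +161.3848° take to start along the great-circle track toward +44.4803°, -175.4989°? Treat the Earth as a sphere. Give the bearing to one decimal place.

16.3°

Δλ = -175.4989 − 161.3848 = -336.8837°; wrapped into (−180°, 180°]: 23.1163°.
θ = atan2( sin Δλ · cos φ₂ , cos φ₁ · sin φ₂ − sin φ₁ · cos φ₂ · cos Δλ )
  = atan2(0.28012, 0.95738) = 16.309° → normalised to [0°, 360°): 16.309°.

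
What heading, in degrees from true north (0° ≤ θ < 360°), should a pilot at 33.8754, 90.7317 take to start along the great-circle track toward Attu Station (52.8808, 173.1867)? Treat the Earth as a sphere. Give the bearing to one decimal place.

Δλ = 173.1867 − 90.7317 = 82.4550°.
θ = atan2( sin Δλ · cos φ₂ , cos φ₁ · sin φ₂ − sin φ₁ · cos φ₂ · cos Δλ )
  = atan2(0.59825, 0.61786) = 44.076° → normalised to [0°, 360°): 44.076°.

44.1°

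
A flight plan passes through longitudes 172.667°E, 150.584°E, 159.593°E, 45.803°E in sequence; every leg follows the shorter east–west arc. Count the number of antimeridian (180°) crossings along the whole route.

0

Leg 1: +172.667° → +150.584°, shortest Δλ = -22.083° (west) — does not cross 180°.
Leg 2: +150.584° → +159.593°, shortest Δλ = 9.009° (east) — does not cross 180°.
Leg 3: +159.593° → +45.803°, shortest Δλ = -113.79° (west) — does not cross 180°.
Total crossings: 0.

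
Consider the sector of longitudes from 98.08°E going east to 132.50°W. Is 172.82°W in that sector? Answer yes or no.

Band width going east from +98.08° to -132.50°: ((-132.50 − 98.08) mod 360) = 129.42°.
Offset of -172.82° east of the west edge: ((-172.82 − 98.08) mod 360) = 89.10°.
89.10° ≤ 129.42° ⇒ inside.

Yes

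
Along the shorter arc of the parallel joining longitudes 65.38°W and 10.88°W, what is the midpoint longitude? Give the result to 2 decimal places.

38.13°W

Signed shortest Δλ from -65.38° to -10.88° is +54.50°.
Midpoint longitude = -65.38° + (+54.50°)/2 = -65.38° + 27.25° = -38.13°.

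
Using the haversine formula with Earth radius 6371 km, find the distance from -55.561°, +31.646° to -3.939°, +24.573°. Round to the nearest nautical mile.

Δλ = 24.573 − 31.646 = -7.073°.
Δφ = -3.939 − -55.561 = 51.622°.
a = sin²(Δφ/2) + cos φ₁ · cos φ₂ · sin²(Δλ/2) = 0.191723.
c = 2·atan2(√a, √(1−a)) = 0.90644 rad → d = 6371·c ≈ 5774.92 km ≈ 3118.21 nmi.

3118 nmi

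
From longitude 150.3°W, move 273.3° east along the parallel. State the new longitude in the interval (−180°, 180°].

Start at -150.3°; shift +273.3° → +123.0°.
+123.0° already lies in (−180°, 180°].

123.0°E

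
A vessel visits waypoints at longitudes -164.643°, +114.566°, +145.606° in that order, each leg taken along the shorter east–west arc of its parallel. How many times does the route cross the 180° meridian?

1

Leg 1: -164.643° → +114.566°, shortest Δλ = -80.791° (west) — crosses 180°.
Leg 2: +114.566° → +145.606°, shortest Δλ = 31.04° (east) — does not cross 180°.
Total crossings: 1.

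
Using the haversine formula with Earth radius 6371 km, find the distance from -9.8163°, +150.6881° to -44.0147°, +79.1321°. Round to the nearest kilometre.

Δλ = 79.1321 − 150.6881 = -71.5560°.
Δφ = -44.0147 − -9.8163 = -34.1984°.
a = sin²(Δφ/2) + cos φ₁ · cos φ₂ · sin²(Δλ/2) = 0.328670.
c = 2·atan2(√a, √(1−a)) = 1.22105 rad → d = 6371·c ≈ 7779.31 km.

7779 km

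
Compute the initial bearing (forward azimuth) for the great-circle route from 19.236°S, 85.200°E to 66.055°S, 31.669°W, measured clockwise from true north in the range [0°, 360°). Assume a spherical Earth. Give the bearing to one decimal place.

Δλ = -31.669 − 85.200 = -116.869°.
θ = atan2( sin Δλ · cos φ₂ , cos φ₁ · sin φ₂ − sin φ₁ · cos φ₂ · cos Δλ )
  = atan2(-0.36204, -0.92334) = -158.590° → normalised to [0°, 360°): 201.410°.

201.4°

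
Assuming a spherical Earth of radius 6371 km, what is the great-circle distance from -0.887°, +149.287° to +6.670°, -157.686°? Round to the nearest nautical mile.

Δλ = -157.686 − 149.287 = -306.973°; wrapped into (−180°, 180°]: 53.027°.
Δφ = 6.670 − -0.887 = 7.557°.
a = sin²(Δφ/2) + cos φ₁ · cos φ₂ · sin²(Δλ/2) = 0.202251.
c = 2·atan2(√a, √(1−a)) = 0.93291 rad → d = 6371·c ≈ 5943.57 km ≈ 3209.27 nmi.

3209 nmi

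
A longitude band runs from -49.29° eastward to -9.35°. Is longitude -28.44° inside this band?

Band width going east from -49.29° to -9.35°: ((-9.35 − -49.29) mod 360) = 39.94°.
Offset of -28.44° east of the west edge: ((-28.44 − -49.29) mod 360) = 20.85°.
20.85° ≤ 39.94° ⇒ inside.

Yes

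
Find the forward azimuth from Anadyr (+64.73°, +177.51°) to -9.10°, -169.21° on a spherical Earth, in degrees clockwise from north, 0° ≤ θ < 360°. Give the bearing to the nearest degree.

166°

Δλ = -169.21 − 177.51 = -346.72°; wrapped into (−180°, 180°]: 13.28°.
θ = atan2( sin Δλ · cos φ₂ , cos φ₁ · sin φ₂ − sin φ₁ · cos φ₂ · cos Δλ )
  = atan2(0.22682, -0.93656) = 166.386° → normalised to [0°, 360°): 166.386°.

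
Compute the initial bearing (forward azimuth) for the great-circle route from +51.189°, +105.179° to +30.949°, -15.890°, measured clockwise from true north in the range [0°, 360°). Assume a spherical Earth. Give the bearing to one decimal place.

312.2°

Δλ = -15.890 − 105.179 = -121.069°.
θ = atan2( sin Δλ · cos φ₂ , cos φ₁ · sin φ₂ − sin φ₁ · cos φ₂ · cos Δλ )
  = atan2(-0.73460, 0.66720) = -47.753° → normalised to [0°, 360°): 312.247°.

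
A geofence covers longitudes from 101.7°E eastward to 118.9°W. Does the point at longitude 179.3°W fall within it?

Yes

Band width going east from +101.7° to -118.9°: ((-118.9 − 101.7) mod 360) = 139.4°.
Offset of -179.3° east of the west edge: ((-179.3 − 101.7) mod 360) = 79.0°.
79.0° ≤ 139.4° ⇒ inside.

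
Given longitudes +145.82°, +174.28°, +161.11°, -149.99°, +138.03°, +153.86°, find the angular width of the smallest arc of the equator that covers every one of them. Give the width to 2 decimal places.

Sort the longitudes: -149.99°, +138.03°, +145.82°, +153.86°, +161.11°, +174.28°.
Eastward gaps between consecutive values (wrapping around): 288.02°, 7.79°, 8.04°, 7.25°, 13.17°, 35.73°.
Largest gap = 288.02° ⇒ minimal covering band is its complement: 360° − 288.02° = 71.98°.
Band runs from +138.03° eastward to -149.99°, crossing the antimeridian.

71.98°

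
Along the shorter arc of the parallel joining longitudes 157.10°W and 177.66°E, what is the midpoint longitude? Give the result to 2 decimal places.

Signed shortest Δλ from -157.10° to +177.66° is -25.24°.
Midpoint longitude = -157.10° + (-25.24°)/2 = -157.10° − 12.62° = -169.72°.
(The naïve average (-157.10 + +177.66)/2 = 10.28° is on the wrong side of the globe.)

169.72°W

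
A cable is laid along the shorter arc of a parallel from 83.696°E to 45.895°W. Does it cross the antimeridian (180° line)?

No

Signed shortest Δλ = ((-45.895 − 83.696 + 180) mod 360) − 180 = -129.591°.
Going west by 129.591° from +83.696° reaches -45.895° without touching 180°.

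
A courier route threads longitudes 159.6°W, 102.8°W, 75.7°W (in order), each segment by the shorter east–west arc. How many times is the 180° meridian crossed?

Leg 1: -159.6° → -102.8°, shortest Δλ = 56.8° (east) — does not cross 180°.
Leg 2: -102.8° → -75.7°, shortest Δλ = 27.1° (east) — does not cross 180°.
Total crossings: 0.

0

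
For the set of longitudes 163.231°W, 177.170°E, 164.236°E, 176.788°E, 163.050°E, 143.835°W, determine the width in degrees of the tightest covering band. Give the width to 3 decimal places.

53.115°

Sort the longitudes: -163.231°, -143.835°, +163.050°, +164.236°, +176.788°, +177.170°.
Eastward gaps between consecutive values (wrapping around): 19.396°, 306.885°, 1.186°, 12.552°, 0.382°, 19.599°.
Largest gap = 306.885° ⇒ minimal covering band is its complement: 360° − 306.885° = 53.115°.
Band runs from +163.050° eastward to -143.835°, crossing the antimeridian.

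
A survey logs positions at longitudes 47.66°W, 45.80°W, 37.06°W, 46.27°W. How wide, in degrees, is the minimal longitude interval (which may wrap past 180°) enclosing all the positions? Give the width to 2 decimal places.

10.60°

Sort the longitudes: -47.66°, -46.27°, -45.80°, -37.06°.
Eastward gaps between consecutive values (wrapping around): 1.39°, 0.47°, 8.74°, 349.40°.
Largest gap = 349.40° ⇒ minimal covering band is its complement: 360° − 349.40° = 10.60°.
Band runs from -47.66° eastward to -37.06°.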